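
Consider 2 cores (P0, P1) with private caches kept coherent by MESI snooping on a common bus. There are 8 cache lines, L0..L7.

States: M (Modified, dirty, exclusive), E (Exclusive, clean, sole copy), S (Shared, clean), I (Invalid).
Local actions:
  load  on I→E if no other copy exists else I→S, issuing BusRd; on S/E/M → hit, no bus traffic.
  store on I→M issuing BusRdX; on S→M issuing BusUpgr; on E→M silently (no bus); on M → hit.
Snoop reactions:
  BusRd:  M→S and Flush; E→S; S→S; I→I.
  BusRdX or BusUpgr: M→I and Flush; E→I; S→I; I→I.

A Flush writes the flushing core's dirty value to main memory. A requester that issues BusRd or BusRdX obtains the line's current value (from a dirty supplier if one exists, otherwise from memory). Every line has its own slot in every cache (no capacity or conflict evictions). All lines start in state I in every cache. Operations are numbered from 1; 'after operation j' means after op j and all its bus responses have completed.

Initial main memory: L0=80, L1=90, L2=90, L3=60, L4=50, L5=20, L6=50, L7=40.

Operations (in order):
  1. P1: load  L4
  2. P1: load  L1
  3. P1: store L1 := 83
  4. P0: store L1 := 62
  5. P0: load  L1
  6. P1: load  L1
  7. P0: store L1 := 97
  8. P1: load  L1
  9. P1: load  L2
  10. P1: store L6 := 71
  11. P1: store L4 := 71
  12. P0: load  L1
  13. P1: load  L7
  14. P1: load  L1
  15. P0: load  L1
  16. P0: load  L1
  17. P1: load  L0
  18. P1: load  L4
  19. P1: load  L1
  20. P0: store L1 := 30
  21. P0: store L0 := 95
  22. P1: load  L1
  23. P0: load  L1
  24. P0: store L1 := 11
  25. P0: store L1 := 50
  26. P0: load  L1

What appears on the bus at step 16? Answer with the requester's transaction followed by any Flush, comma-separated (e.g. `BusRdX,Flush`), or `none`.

  op1 P1: load  L4 → I/E on L4; bus BusRd; mem=50
  op2 P1: load  L1 → I/E on L1; bus BusRd; mem=90
  op3 P1: store L1 := 83 → I/M on L1; bus (none); mem=90
  op4 P0: store L1 := 62 → M/I on L1; bus BusRdX Flush; mem=83
  op5 P0: load  L1 → M/I on L1; bus (none); mem=83
  op6 P1: load  L1 → S/S on L1; bus BusRd Flush; mem=62
  op7 P0: store L1 := 97 → M/I on L1; bus BusUpgr; mem=62
  op8 P1: load  L1 → S/S on L1; bus BusRd Flush; mem=97
  op9 P1: load  L2 → I/E on L2; bus BusRd; mem=90
  op10 P1: store L6 := 71 → I/M on L6; bus BusRdX; mem=50
  op11 P1: store L4 := 71 → I/M on L4; bus (none); mem=50
  op12 P0: load  L1 → S/S on L1; bus (none); mem=97
  op13 P1: load  L7 → I/E on L7; bus BusRd; mem=40
  op14 P1: load  L1 → S/S on L1; bus (none); mem=97
  op15 P0: load  L1 → S/S on L1; bus (none); mem=97
  op16 P0: load  L1 → S/S on L1; bus (none); mem=97
  op17 P1: load  L0 → I/E on L0; bus BusRd; mem=80
  op18 P1: load  L4 → I/M on L4; bus (none); mem=50
  op19 P1: load  L1 → S/S on L1; bus (none); mem=97
  op20 P0: store L1 := 30 → M/I on L1; bus BusUpgr; mem=97
  op21 P0: store L0 := 95 → M/I on L0; bus BusRdX; mem=80
  op22 P1: load  L1 → S/S on L1; bus BusRd Flush; mem=30
  op23 P0: load  L1 → S/S on L1; bus (none); mem=30
  op24 P0: store L1 := 11 → M/I on L1; bus BusUpgr; mem=30
  op25 P0: store L1 := 50 → M/I on L1; bus (none); mem=30
  op26 P0: load  L1 → M/I on L1; bus (none); mem=30

bus = none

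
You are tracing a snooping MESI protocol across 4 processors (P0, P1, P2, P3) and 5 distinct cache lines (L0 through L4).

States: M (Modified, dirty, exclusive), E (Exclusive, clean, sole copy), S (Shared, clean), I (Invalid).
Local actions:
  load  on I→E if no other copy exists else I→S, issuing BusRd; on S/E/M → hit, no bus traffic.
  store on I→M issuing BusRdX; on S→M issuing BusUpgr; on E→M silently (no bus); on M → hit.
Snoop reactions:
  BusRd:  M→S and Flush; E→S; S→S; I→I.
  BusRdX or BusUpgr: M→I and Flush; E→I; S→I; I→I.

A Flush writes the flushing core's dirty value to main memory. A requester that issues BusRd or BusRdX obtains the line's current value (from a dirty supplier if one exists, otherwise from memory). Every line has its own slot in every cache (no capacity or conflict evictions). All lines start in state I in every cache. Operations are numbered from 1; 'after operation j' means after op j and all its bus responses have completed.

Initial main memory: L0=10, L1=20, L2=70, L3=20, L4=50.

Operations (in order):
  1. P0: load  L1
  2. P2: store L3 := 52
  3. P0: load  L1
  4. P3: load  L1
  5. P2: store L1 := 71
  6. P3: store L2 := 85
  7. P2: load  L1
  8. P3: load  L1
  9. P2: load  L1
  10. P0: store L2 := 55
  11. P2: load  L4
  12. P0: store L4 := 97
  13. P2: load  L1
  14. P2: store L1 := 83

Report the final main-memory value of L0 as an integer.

memory[L0] = 10

step 1: P0: load  L1  ⟶  EIII  (L1)  txn=BusRd  M[L1]=20
step 2: P2: store L3 := 52  ⟶  IIMI  (L3)  txn=BusRdX  M[L3]=20
step 3: P0: load  L1  ⟶  EIII  (L1)  txn=∅  M[L1]=20
step 4: P3: load  L1  ⟶  SIIS  (L1)  txn=BusRd  M[L1]=20
step 5: P2: store L1 := 71  ⟶  IIMI  (L1)  txn=BusRdX  M[L1]=20
step 6: P3: store L2 := 85  ⟶  IIIM  (L2)  txn=BusRdX  M[L2]=70
step 7: P2: load  L1  ⟶  IIMI  (L1)  txn=∅  M[L1]=20
step 8: P3: load  L1  ⟶  IISS  (L1)  txn=BusRd+Flush  M[L1]=71
step 9: P2: load  L1  ⟶  IISS  (L1)  txn=∅  M[L1]=71
step 10: P0: store L2 := 55  ⟶  MIII  (L2)  txn=BusRdX+Flush  M[L2]=85
step 11: P2: load  L4  ⟶  IIEI  (L4)  txn=BusRd  M[L4]=50
step 12: P0: store L4 := 97  ⟶  MIII  (L4)  txn=BusRdX  M[L4]=50
step 13: P2: load  L1  ⟶  IISS  (L1)  txn=∅  M[L1]=71
step 14: P2: store L1 := 83  ⟶  IIMI  (L1)  txn=BusUpgr  M[L1]=71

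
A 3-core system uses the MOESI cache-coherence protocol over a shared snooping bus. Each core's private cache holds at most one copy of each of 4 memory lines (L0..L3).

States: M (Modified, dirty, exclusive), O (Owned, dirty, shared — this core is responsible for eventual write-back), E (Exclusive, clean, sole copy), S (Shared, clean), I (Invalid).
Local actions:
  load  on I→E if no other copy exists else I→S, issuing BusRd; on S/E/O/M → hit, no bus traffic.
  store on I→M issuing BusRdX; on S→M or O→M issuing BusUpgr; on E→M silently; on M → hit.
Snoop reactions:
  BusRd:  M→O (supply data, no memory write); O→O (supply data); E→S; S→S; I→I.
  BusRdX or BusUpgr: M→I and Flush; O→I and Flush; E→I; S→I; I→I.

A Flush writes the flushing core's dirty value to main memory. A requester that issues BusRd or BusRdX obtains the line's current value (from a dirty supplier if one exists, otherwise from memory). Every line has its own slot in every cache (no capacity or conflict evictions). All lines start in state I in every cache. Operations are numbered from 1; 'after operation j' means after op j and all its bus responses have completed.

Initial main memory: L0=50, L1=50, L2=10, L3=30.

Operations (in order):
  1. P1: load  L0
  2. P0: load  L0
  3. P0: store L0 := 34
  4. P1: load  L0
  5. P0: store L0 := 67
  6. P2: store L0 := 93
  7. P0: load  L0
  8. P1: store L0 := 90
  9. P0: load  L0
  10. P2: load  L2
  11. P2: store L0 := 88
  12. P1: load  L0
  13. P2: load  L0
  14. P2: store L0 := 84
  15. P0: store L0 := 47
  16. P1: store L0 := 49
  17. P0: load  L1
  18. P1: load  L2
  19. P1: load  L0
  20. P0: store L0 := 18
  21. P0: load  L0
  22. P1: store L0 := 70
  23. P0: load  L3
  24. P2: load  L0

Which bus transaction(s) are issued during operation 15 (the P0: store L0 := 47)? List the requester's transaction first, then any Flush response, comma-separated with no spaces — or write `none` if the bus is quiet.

  op1 P1: load  L0 → I/E/I on L0; bus BusRd; mem=50
  op2 P0: load  L0 → S/S/I on L0; bus BusRd; mem=50
  op3 P0: store L0 := 34 → M/I/I on L0; bus BusUpgr; mem=50
  op4 P1: load  L0 → O/S/I on L0; bus BusRd; mem=50
  op5 P0: store L0 := 67 → M/I/I on L0; bus BusUpgr; mem=50
  op6 P2: store L0 := 93 → I/I/M on L0; bus BusRdX Flush; mem=67
  op7 P0: load  L0 → S/I/O on L0; bus BusRd; mem=67
  op8 P1: store L0 := 90 → I/M/I on L0; bus BusRdX Flush; mem=93
  op9 P0: load  L0 → S/O/I on L0; bus BusRd; mem=93
  op10 P2: load  L2 → I/I/E on L2; bus BusRd; mem=10
  op11 P2: store L0 := 88 → I/I/M on L0; bus BusRdX Flush; mem=90
  op12 P1: load  L0 → I/S/O on L0; bus BusRd; mem=90
  op13 P2: load  L0 → I/S/O on L0; bus (none); mem=90
  op14 P2: store L0 := 84 → I/I/M on L0; bus BusUpgr; mem=90
  op15 P0: store L0 := 47 → M/I/I on L0; bus BusRdX Flush; mem=84
  op16 P1: store L0 := 49 → I/M/I on L0; bus BusRdX Flush; mem=47
  op17 P0: load  L1 → E/I/I on L1; bus BusRd; mem=50
  op18 P1: load  L2 → I/S/S on L2; bus BusRd; mem=10
  op19 P1: load  L0 → I/M/I on L0; bus (none); mem=47
  op20 P0: store L0 := 18 → M/I/I on L0; bus BusRdX Flush; mem=49
  op21 P0: load  L0 → M/I/I on L0; bus (none); mem=49
  op22 P1: store L0 := 70 → I/M/I on L0; bus BusRdX Flush; mem=18
  op23 P0: load  L3 → E/I/I on L3; bus BusRd; mem=30
  op24 P2: load  L0 → I/O/S on L0; bus BusRd; mem=18

bus = BusRdX,Flush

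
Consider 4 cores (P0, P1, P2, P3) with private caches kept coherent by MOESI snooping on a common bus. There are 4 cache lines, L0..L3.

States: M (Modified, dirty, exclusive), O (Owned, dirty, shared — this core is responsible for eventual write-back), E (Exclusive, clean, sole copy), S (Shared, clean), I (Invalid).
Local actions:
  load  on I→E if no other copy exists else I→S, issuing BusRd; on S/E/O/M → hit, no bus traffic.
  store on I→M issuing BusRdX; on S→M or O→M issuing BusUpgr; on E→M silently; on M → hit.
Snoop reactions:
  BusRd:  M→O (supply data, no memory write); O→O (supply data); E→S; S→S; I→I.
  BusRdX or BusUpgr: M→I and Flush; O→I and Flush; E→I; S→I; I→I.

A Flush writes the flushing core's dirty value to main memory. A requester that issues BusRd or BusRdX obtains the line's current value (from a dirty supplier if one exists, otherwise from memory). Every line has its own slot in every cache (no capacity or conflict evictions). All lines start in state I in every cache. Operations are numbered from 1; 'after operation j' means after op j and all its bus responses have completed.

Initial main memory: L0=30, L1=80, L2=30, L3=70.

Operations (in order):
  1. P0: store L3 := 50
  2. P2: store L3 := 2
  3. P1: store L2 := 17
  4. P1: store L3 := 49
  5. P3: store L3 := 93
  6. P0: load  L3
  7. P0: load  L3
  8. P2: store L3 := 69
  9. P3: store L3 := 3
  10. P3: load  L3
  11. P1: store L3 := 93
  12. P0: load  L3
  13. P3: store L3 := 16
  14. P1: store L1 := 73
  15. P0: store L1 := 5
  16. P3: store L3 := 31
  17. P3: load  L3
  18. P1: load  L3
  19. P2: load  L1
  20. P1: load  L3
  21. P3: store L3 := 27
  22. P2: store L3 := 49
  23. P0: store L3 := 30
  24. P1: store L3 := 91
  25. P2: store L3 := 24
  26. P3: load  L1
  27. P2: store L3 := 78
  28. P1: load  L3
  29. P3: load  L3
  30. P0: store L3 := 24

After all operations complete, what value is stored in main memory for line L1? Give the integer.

memory[L1] = 73

  op1 P0: store L3 := 50 → M/I/I/I on L3; bus BusRdX; mem=70
  op2 P2: store L3 := 2 → I/I/M/I on L3; bus BusRdX Flush; mem=50
  op3 P1: store L2 := 17 → I/M/I/I on L2; bus BusRdX; mem=30
  op4 P1: store L3 := 49 → I/M/I/I on L3; bus BusRdX Flush; mem=2
  op5 P3: store L3 := 93 → I/I/I/M on L3; bus BusRdX Flush; mem=49
  op6 P0: load  L3 → S/I/I/O on L3; bus BusRd; mem=49
  op7 P0: load  L3 → S/I/I/O on L3; bus (none); mem=49
  op8 P2: store L3 := 69 → I/I/M/I on L3; bus BusRdX Flush; mem=93
  op9 P3: store L3 := 3 → I/I/I/M on L3; bus BusRdX Flush; mem=69
  op10 P3: load  L3 → I/I/I/M on L3; bus (none); mem=69
  op11 P1: store L3 := 93 → I/M/I/I on L3; bus BusRdX Flush; mem=3
  op12 P0: load  L3 → S/O/I/I on L3; bus BusRd; mem=3
  op13 P3: store L3 := 16 → I/I/I/M on L3; bus BusRdX Flush; mem=93
  op14 P1: store L1 := 73 → I/M/I/I on L1; bus BusRdX; mem=80
  op15 P0: store L1 := 5 → M/I/I/I on L1; bus BusRdX Flush; mem=73
  op16 P3: store L3 := 31 → I/I/I/M on L3; bus (none); mem=93
  op17 P3: load  L3 → I/I/I/M on L3; bus (none); mem=93
  op18 P1: load  L3 → I/S/I/O on L3; bus BusRd; mem=93
  op19 P2: load  L1 → O/I/S/I on L1; bus BusRd; mem=73
  op20 P1: load  L3 → I/S/I/O on L3; bus (none); mem=93
  op21 P3: store L3 := 27 → I/I/I/M on L3; bus BusUpgr; mem=93
  op22 P2: store L3 := 49 → I/I/M/I on L3; bus BusRdX Flush; mem=27
  op23 P0: store L3 := 30 → M/I/I/I on L3; bus BusRdX Flush; mem=49
  op24 P1: store L3 := 91 → I/M/I/I on L3; bus BusRdX Flush; mem=30
  op25 P2: store L3 := 24 → I/I/M/I on L3; bus BusRdX Flush; mem=91
  op26 P3: load  L1 → O/I/S/S on L1; bus BusRd; mem=73
  op27 P2: store L3 := 78 → I/I/M/I on L3; bus (none); mem=91
  op28 P1: load  L3 → I/S/O/I on L3; bus BusRd; mem=91
  op29 P3: load  L3 → I/S/O/S on L3; bus BusRd; mem=91
  op30 P0: store L3 := 24 → M/I/I/I on L3; bus BusRdX Flush; mem=78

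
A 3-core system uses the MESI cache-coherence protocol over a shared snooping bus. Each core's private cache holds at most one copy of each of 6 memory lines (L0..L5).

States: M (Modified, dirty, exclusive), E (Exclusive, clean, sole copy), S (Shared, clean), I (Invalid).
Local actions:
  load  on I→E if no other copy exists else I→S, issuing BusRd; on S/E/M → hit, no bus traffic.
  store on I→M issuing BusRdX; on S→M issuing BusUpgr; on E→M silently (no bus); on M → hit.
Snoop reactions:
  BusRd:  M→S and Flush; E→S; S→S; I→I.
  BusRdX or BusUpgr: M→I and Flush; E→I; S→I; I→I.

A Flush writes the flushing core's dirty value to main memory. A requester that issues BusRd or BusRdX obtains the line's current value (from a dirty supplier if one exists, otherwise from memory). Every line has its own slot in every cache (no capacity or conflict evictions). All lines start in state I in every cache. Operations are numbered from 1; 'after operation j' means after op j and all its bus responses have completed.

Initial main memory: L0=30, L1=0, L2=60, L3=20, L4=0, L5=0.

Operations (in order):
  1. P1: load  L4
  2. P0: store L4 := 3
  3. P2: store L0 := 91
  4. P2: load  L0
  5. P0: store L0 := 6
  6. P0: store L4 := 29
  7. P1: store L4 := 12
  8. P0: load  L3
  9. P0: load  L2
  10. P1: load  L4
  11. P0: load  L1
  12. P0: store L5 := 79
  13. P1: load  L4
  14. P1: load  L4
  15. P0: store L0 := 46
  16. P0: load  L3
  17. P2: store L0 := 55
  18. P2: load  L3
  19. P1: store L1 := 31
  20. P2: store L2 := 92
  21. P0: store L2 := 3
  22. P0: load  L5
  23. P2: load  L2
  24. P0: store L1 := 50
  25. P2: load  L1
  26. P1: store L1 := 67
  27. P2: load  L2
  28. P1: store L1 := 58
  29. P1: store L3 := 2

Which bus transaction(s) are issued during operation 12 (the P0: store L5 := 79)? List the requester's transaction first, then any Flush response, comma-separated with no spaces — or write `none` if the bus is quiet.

bus = BusRdX

step 1: P1: load  L4  ⟶  IEI  (L4)  txn=BusRd  M[L4]=0
step 2: P0: store L4 := 3  ⟶  MII  (L4)  txn=BusRdX  M[L4]=0
step 3: P2: store L0 := 91  ⟶  IIM  (L0)  txn=BusRdX  M[L0]=30
step 4: P2: load  L0  ⟶  IIM  (L0)  txn=∅  M[L0]=30
step 5: P0: store L0 := 6  ⟶  MII  (L0)  txn=BusRdX+Flush  M[L0]=91
step 6: P0: store L4 := 29  ⟶  MII  (L4)  txn=∅  M[L4]=0
step 7: P1: store L4 := 12  ⟶  IMI  (L4)  txn=BusRdX+Flush  M[L4]=29
step 8: P0: load  L3  ⟶  EII  (L3)  txn=BusRd  M[L3]=20
step 9: P0: load  L2  ⟶  EII  (L2)  txn=BusRd  M[L2]=60
step 10: P1: load  L4  ⟶  IMI  (L4)  txn=∅  M[L4]=29
step 11: P0: load  L1  ⟶  EII  (L1)  txn=BusRd  M[L1]=0
step 12: P0: store L5 := 79  ⟶  MII  (L5)  txn=BusRdX  M[L5]=0
step 13: P1: load  L4  ⟶  IMI  (L4)  txn=∅  M[L4]=29
step 14: P1: load  L4  ⟶  IMI  (L4)  txn=∅  M[L4]=29
step 15: P0: store L0 := 46  ⟶  MII  (L0)  txn=∅  M[L0]=91
step 16: P0: load  L3  ⟶  EII  (L3)  txn=∅  M[L3]=20
step 17: P2: store L0 := 55  ⟶  IIM  (L0)  txn=BusRdX+Flush  M[L0]=46
step 18: P2: load  L3  ⟶  SIS  (L3)  txn=BusRd  M[L3]=20
step 19: P1: store L1 := 31  ⟶  IMI  (L1)  txn=BusRdX  M[L1]=0
step 20: P2: store L2 := 92  ⟶  IIM  (L2)  txn=BusRdX  M[L2]=60
step 21: P0: store L2 := 3  ⟶  MII  (L2)  txn=BusRdX+Flush  M[L2]=92
step 22: P0: load  L5  ⟶  MII  (L5)  txn=∅  M[L5]=0
step 23: P2: load  L2  ⟶  SIS  (L2)  txn=BusRd+Flush  M[L2]=3
step 24: P0: store L1 := 50  ⟶  MII  (L1)  txn=BusRdX+Flush  M[L1]=31
step 25: P2: load  L1  ⟶  SIS  (L1)  txn=BusRd+Flush  M[L1]=50
step 26: P1: store L1 := 67  ⟶  IMI  (L1)  txn=BusRdX  M[L1]=50
step 27: P2: load  L2  ⟶  SIS  (L2)  txn=∅  M[L2]=3
step 28: P1: store L1 := 58  ⟶  IMI  (L1)  txn=∅  M[L1]=50
step 29: P1: store L3 := 2  ⟶  IMI  (L3)  txn=BusRdX  M[L3]=20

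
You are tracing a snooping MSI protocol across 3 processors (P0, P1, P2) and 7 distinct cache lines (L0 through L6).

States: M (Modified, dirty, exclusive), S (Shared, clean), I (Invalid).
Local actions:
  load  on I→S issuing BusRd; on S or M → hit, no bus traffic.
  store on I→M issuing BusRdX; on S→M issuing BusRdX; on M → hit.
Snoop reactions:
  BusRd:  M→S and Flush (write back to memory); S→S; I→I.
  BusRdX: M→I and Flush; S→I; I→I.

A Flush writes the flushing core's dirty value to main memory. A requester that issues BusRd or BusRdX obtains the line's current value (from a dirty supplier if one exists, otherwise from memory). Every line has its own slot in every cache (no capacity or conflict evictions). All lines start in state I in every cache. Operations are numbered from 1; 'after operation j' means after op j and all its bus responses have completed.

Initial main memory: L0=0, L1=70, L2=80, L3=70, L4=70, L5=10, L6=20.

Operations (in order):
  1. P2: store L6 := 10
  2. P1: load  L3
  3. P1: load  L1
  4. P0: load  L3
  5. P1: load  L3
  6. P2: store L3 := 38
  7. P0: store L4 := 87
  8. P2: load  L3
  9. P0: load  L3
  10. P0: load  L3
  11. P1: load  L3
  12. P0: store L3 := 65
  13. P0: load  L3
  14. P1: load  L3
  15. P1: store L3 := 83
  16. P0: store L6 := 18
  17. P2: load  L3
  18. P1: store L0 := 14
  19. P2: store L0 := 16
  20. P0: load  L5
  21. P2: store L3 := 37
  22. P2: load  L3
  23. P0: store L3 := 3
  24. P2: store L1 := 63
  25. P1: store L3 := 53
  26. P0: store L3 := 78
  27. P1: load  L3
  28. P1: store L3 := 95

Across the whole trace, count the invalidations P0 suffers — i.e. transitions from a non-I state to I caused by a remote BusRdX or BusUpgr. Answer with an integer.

  op1 P2: store L6 := 10 → I/I/M on L6; bus BusRdX; mem=20
  op2 P1: load  L3 → I/S/I on L3; bus BusRd; mem=70
  op3 P1: load  L1 → I/S/I on L1; bus BusRd; mem=70
  op4 P0: load  L3 → S/S/I on L3; bus BusRd; mem=70
  op5 P1: load  L3 → S/S/I on L3; bus (none); mem=70
  op6 P2: store L3 := 38 → I/I/M on L3; bus BusRdX; mem=70
  op7 P0: store L4 := 87 → M/I/I on L4; bus BusRdX; mem=70
  op8 P2: load  L3 → I/I/M on L3; bus (none); mem=70
  op9 P0: load  L3 → S/I/S on L3; bus BusRd Flush; mem=38
  op10 P0: load  L3 → S/I/S on L3; bus (none); mem=38
  op11 P1: load  L3 → S/S/S on L3; bus BusRd; mem=38
  op12 P0: store L3 := 65 → M/I/I on L3; bus BusRdX; mem=38
  op13 P0: load  L3 → M/I/I on L3; bus (none); mem=38
  op14 P1: load  L3 → S/S/I on L3; bus BusRd Flush; mem=65
  op15 P1: store L3 := 83 → I/M/I on L3; bus BusRdX; mem=65
  op16 P0: store L6 := 18 → M/I/I on L6; bus BusRdX Flush; mem=10
  op17 P2: load  L3 → I/S/S on L3; bus BusRd Flush; mem=83
  op18 P1: store L0 := 14 → I/M/I on L0; bus BusRdX; mem=0
  op19 P2: store L0 := 16 → I/I/M on L0; bus BusRdX Flush; mem=14
  op20 P0: load  L5 → S/I/I on L5; bus BusRd; mem=10
  op21 P2: store L3 := 37 → I/I/M on L3; bus BusRdX; mem=83
  op22 P2: load  L3 → I/I/M on L3; bus (none); mem=83
  op23 P0: store L3 := 3 → M/I/I on L3; bus BusRdX Flush; mem=37
  op24 P2: store L1 := 63 → I/I/M on L1; bus BusRdX; mem=70
  op25 P1: store L3 := 53 → I/M/I on L3; bus BusRdX Flush; mem=3
  op26 P0: store L3 := 78 → M/I/I on L3; bus BusRdX Flush; mem=53
  op27 P1: load  L3 → S/S/I on L3; bus BusRd Flush; mem=78
  op28 P1: store L3 := 95 → I/M/I on L3; bus BusRdX; mem=78

invalidations = 4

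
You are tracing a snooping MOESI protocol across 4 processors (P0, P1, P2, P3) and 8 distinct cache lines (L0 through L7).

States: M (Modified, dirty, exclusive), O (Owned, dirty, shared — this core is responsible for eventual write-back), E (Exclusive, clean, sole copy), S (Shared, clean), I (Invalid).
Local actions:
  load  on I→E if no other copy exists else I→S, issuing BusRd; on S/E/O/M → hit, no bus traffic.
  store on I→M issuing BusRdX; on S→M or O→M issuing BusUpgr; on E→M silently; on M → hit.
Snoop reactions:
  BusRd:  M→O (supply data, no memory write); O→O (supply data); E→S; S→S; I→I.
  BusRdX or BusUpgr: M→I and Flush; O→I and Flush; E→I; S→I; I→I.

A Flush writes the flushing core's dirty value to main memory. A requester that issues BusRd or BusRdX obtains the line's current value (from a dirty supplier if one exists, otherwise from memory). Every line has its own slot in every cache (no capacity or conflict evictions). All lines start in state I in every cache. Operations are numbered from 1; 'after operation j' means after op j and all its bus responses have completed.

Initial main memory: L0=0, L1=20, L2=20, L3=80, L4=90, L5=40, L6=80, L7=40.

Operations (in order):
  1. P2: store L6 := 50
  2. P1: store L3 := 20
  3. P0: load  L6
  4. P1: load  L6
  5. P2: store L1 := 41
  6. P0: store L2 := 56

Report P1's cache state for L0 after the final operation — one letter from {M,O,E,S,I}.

state = I

step 1: P2: store L6 := 50  ⟶  IIMI  (L6)  txn=BusRdX  M[L6]=80
step 2: P1: store L3 := 20  ⟶  IMII  (L3)  txn=BusRdX  M[L3]=80
step 3: P0: load  L6  ⟶  SIOI  (L6)  txn=BusRd  M[L6]=80
step 4: P1: load  L6  ⟶  SSOI  (L6)  txn=BusRd  M[L6]=80
step 5: P2: store L1 := 41  ⟶  IIMI  (L1)  txn=BusRdX  M[L1]=20
step 6: P0: store L2 := 56  ⟶  MIII  (L2)  txn=BusRdX  M[L2]=20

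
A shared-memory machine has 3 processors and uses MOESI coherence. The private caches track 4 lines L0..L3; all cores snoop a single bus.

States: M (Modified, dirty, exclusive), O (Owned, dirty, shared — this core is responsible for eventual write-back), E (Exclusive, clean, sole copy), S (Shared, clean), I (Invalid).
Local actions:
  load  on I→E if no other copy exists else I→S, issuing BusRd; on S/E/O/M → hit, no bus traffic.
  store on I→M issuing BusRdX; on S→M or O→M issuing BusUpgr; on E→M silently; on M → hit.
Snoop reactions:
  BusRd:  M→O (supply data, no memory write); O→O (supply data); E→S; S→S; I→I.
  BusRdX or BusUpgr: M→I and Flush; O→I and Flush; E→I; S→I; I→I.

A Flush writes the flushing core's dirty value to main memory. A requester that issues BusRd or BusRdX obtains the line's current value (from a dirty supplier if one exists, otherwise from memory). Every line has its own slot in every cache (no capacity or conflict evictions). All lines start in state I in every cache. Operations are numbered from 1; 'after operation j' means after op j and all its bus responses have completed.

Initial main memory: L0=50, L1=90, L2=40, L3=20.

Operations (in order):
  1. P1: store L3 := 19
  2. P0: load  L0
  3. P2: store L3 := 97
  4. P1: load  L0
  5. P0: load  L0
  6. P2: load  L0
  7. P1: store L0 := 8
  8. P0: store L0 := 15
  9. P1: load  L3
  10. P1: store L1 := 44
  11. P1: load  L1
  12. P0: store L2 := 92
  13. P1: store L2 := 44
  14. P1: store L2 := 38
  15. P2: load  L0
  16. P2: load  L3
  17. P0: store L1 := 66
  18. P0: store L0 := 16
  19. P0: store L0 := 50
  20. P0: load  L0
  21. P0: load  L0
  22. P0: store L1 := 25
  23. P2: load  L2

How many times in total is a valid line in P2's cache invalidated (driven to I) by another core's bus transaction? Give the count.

1. P1: store L3 := 19  bus=[BusRdX]  L3: P0=I P1=M P2=I  mem[L3]=20
2. P0: load  L0  bus=[BusRd]  L0: P0=E P1=I P2=I  mem[L0]=50
3. P2: store L3 := 97  bus=[BusRdX,Flush]  L3: P0=I P1=I P2=M  mem[L3]=19
4. P1: load  L0  bus=[BusRd]  L0: P0=S P1=S P2=I  mem[L0]=50
5. P0: load  L0  bus=[-]  L0: P0=S P1=S P2=I  mem[L0]=50
6. P2: load  L0  bus=[BusRd]  L0: P0=S P1=S P2=S  mem[L0]=50
7. P1: store L0 := 8  bus=[BusUpgr]  L0: P0=I P1=M P2=I  mem[L0]=50
8. P0: store L0 := 15  bus=[BusRdX,Flush]  L0: P0=M P1=I P2=I  mem[L0]=8
9. P1: load  L3  bus=[BusRd]  L3: P0=I P1=S P2=O  mem[L3]=19
10. P1: store L1 := 44  bus=[BusRdX]  L1: P0=I P1=M P2=I  mem[L1]=90
11. P1: load  L1  bus=[-]  L1: P0=I P1=M P2=I  mem[L1]=90
12. P0: store L2 := 92  bus=[BusRdX]  L2: P0=M P1=I P2=I  mem[L2]=40
13. P1: store L2 := 44  bus=[BusRdX,Flush]  L2: P0=I P1=M P2=I  mem[L2]=92
14. P1: store L2 := 38  bus=[-]  L2: P0=I P1=M P2=I  mem[L2]=92
15. P2: load  L0  bus=[BusRd]  L0: P0=O P1=I P2=S  mem[L0]=8
16. P2: load  L3  bus=[-]  L3: P0=I P1=S P2=O  mem[L3]=19
17. P0: store L1 := 66  bus=[BusRdX,Flush]  L1: P0=M P1=I P2=I  mem[L1]=44
18. P0: store L0 := 16  bus=[BusUpgr]  L0: P0=M P1=I P2=I  mem[L0]=8
19. P0: store L0 := 50  bus=[-]  L0: P0=M P1=I P2=I  mem[L0]=8
20. P0: load  L0  bus=[-]  L0: P0=M P1=I P2=I  mem[L0]=8
21. P0: load  L0  bus=[-]  L0: P0=M P1=I P2=I  mem[L0]=8
22. P0: store L1 := 25  bus=[-]  L1: P0=M P1=I P2=I  mem[L1]=44
23. P2: load  L2  bus=[BusRd]  L2: P0=I P1=O P2=S  mem[L2]=92

invalidations = 2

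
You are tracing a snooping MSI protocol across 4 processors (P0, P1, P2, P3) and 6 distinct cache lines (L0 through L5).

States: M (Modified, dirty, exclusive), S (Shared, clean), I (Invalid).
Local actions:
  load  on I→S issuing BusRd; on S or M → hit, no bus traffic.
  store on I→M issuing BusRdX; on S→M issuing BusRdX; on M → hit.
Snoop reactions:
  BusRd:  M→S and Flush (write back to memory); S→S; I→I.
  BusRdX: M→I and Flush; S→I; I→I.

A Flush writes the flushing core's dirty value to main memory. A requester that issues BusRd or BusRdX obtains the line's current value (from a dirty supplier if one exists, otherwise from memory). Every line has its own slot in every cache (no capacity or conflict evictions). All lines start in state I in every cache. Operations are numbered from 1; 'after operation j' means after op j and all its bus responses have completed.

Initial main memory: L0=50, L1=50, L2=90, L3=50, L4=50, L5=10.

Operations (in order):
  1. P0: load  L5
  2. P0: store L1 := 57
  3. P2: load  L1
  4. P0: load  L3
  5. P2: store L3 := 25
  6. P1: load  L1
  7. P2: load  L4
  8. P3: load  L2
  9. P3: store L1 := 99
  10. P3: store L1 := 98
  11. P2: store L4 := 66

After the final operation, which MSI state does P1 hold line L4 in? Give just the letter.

state = I

step 1: P0: load  L5  ⟶  SIII  (L5)  txn=BusRd  M[L5]=10
step 2: P0: store L1 := 57  ⟶  MIII  (L1)  txn=BusRdX  M[L1]=50
step 3: P2: load  L1  ⟶  SISI  (L1)  txn=BusRd+Flush  M[L1]=57
step 4: P0: load  L3  ⟶  SIII  (L3)  txn=BusRd  M[L3]=50
step 5: P2: store L3 := 25  ⟶  IIMI  (L3)  txn=BusRdX  M[L3]=50
step 6: P1: load  L1  ⟶  SSSI  (L1)  txn=BusRd  M[L1]=57
step 7: P2: load  L4  ⟶  IISI  (L4)  txn=BusRd  M[L4]=50
step 8: P3: load  L2  ⟶  IIIS  (L2)  txn=BusRd  M[L2]=90
step 9: P3: store L1 := 99  ⟶  IIIM  (L1)  txn=BusRdX  M[L1]=57
step 10: P3: store L1 := 98  ⟶  IIIM  (L1)  txn=∅  M[L1]=57
step 11: P2: store L4 := 66  ⟶  IIMI  (L4)  txn=BusRdX  M[L4]=50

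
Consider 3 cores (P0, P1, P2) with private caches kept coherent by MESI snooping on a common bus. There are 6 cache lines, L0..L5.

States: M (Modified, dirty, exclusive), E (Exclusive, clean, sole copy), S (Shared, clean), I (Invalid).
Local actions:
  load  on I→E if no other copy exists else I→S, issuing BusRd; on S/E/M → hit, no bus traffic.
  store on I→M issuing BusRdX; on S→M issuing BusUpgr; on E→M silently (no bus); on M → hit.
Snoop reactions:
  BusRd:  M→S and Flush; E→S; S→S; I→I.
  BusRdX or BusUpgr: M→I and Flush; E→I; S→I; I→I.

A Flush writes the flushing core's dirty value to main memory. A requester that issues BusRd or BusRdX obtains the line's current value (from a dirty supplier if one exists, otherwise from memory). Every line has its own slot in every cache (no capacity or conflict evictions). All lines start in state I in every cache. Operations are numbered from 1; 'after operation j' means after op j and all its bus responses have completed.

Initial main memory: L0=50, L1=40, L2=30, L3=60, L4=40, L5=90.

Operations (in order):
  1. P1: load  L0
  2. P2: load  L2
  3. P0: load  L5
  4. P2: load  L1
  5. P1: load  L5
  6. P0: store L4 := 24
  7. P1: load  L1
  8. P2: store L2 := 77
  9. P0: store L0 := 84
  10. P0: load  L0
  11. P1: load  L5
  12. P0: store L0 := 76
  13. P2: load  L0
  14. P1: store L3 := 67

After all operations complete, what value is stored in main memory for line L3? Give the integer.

memory[L3] = 60

[1] P1: load  L0 | P0:I, P1:E(50), P2:I | bus: BusRd
[2] P2: load  L2 | P0:I, P1:I, P2:E(30) | bus: BusRd
[3] P0: load  L5 | P0:E(90), P1:I, P2:I | bus: BusRd
[4] P2: load  L1 | P0:I, P1:I, P2:E(40) | bus: BusRd
[5] P1: load  L5 | P0:S(90), P1:S(90), P2:I | bus: BusRd
[6] P0: store L4 := 24 | P0:M(24), P1:I, P2:I | bus: BusRdX
[7] P1: load  L1 | P0:I, P1:S(40), P2:S(40) | bus: BusRd
[8] P2: store L2 := 77 | P0:I, P1:I, P2:M(77) | bus: none
[9] P0: store L0 := 84 | P0:M(84), P1:I, P2:I | bus: BusRdX
[10] P0: load  L0 | P0:M(84), P1:I, P2:I | bus: none
[11] P1: load  L5 | P0:S(90), P1:S(90), P2:I | bus: none
[12] P0: store L0 := 76 | P0:M(76), P1:I, P2:I | bus: none
[13] P2: load  L0 | P0:S(76), P1:I, P2:S(76) | bus: BusRd,Flush
[14] P1: store L3 := 67 | P0:I, P1:M(67), P2:I | bus: BusRdX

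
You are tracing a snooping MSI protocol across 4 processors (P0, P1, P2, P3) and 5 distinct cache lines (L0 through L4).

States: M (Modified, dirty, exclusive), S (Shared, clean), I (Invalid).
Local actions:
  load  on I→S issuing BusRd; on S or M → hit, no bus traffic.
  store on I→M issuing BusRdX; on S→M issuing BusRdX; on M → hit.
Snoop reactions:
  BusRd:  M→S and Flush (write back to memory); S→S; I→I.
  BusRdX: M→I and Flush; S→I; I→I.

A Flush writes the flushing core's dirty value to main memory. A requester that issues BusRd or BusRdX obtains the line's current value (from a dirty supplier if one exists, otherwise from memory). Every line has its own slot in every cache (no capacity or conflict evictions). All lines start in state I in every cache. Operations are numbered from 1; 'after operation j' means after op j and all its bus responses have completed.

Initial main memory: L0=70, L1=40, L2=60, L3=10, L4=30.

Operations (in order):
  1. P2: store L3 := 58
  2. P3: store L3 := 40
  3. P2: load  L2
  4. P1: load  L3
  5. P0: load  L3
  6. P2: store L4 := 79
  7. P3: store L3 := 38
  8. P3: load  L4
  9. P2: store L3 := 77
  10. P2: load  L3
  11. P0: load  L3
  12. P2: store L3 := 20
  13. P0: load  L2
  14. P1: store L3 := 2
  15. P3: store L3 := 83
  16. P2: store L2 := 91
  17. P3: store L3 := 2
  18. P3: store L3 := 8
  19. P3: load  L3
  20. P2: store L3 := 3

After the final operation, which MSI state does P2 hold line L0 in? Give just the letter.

state = I

  op1 P2: store L3 := 58 → I/I/M/I on L3; bus BusRdX; mem=10
  op2 P3: store L3 := 40 → I/I/I/M on L3; bus BusRdX Flush; mem=58
  op3 P2: load  L2 → I/I/S/I on L2; bus BusRd; mem=60
  op4 P1: load  L3 → I/S/I/S on L3; bus BusRd Flush; mem=40
  op5 P0: load  L3 → S/S/I/S on L3; bus BusRd; mem=40
  op6 P2: store L4 := 79 → I/I/M/I on L4; bus BusRdX; mem=30
  op7 P3: store L3 := 38 → I/I/I/M on L3; bus BusRdX; mem=40
  op8 P3: load  L4 → I/I/S/S on L4; bus BusRd Flush; mem=79
  op9 P2: store L3 := 77 → I/I/M/I on L3; bus BusRdX Flush; mem=38
  op10 P2: load  L3 → I/I/M/I on L3; bus (none); mem=38
  op11 P0: load  L3 → S/I/S/I on L3; bus BusRd Flush; mem=77
  op12 P2: store L3 := 20 → I/I/M/I on L3; bus BusRdX; mem=77
  op13 P0: load  L2 → S/I/S/I on L2; bus BusRd; mem=60
  op14 P1: store L3 := 2 → I/M/I/I on L3; bus BusRdX Flush; mem=20
  op15 P3: store L3 := 83 → I/I/I/M on L3; bus BusRdX Flush; mem=2
  op16 P2: store L2 := 91 → I/I/M/I on L2; bus BusRdX; mem=60
  op17 P3: store L3 := 2 → I/I/I/M on L3; bus (none); mem=2
  op18 P3: store L3 := 8 → I/I/I/M on L3; bus (none); mem=2
  op19 P3: load  L3 → I/I/I/M on L3; bus (none); mem=2
  op20 P2: store L3 := 3 → I/I/M/I on L3; bus BusRdX Flush; mem=8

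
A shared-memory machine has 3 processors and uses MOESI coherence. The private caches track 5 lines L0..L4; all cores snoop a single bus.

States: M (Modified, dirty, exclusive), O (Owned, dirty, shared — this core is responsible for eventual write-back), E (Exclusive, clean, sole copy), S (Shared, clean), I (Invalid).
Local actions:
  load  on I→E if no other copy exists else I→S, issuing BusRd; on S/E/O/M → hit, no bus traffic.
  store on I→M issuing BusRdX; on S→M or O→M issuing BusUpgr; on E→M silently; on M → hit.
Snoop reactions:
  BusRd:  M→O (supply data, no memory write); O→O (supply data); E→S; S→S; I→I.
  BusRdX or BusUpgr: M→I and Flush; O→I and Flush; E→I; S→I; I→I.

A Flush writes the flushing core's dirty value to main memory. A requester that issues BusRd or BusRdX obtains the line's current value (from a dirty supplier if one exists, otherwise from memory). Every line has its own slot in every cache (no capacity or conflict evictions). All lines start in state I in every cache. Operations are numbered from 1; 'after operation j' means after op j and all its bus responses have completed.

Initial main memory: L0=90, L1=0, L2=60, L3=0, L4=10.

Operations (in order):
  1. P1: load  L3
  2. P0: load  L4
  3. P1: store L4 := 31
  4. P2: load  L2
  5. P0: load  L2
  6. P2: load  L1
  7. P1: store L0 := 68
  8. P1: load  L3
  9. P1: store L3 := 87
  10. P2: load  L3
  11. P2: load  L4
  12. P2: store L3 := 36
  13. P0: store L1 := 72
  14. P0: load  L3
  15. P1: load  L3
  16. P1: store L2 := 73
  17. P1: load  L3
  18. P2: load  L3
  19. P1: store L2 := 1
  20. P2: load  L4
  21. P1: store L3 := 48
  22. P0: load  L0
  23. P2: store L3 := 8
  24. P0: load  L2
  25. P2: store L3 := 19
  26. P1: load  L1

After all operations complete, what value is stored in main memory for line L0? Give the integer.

step 1: P1: load  L3  ⟶  IEI  (L3)  txn=BusRd  M[L3]=0
step 2: P0: load  L4  ⟶  EII  (L4)  txn=BusRd  M[L4]=10
step 3: P1: store L4 := 31  ⟶  IMI  (L4)  txn=BusRdX  M[L4]=10
step 4: P2: load  L2  ⟶  IIE  (L2)  txn=BusRd  M[L2]=60
step 5: P0: load  L2  ⟶  SIS  (L2)  txn=BusRd  M[L2]=60
step 6: P2: load  L1  ⟶  IIE  (L1)  txn=BusRd  M[L1]=0
step 7: P1: store L0 := 68  ⟶  IMI  (L0)  txn=BusRdX  M[L0]=90
step 8: P1: load  L3  ⟶  IEI  (L3)  txn=∅  M[L3]=0
step 9: P1: store L3 := 87  ⟶  IMI  (L3)  txn=∅  M[L3]=0
step 10: P2: load  L3  ⟶  IOS  (L3)  txn=BusRd  M[L3]=0
step 11: P2: load  L4  ⟶  IOS  (L4)  txn=BusRd  M[L4]=10
step 12: P2: store L3 := 36  ⟶  IIM  (L3)  txn=BusUpgr+Flush  M[L3]=87
step 13: P0: store L1 := 72  ⟶  MII  (L1)  txn=BusRdX  M[L1]=0
step 14: P0: load  L3  ⟶  SIO  (L3)  txn=BusRd  M[L3]=87
step 15: P1: load  L3  ⟶  SSO  (L3)  txn=BusRd  M[L3]=87
step 16: P1: store L2 := 73  ⟶  IMI  (L2)  txn=BusRdX  M[L2]=60
step 17: P1: load  L3  ⟶  SSO  (L3)  txn=∅  M[L3]=87
step 18: P2: load  L3  ⟶  SSO  (L3)  txn=∅  M[L3]=87
step 19: P1: store L2 := 1  ⟶  IMI  (L2)  txn=∅  M[L2]=60
step 20: P2: load  L4  ⟶  IOS  (L4)  txn=∅  M[L4]=10
step 21: P1: store L3 := 48  ⟶  IMI  (L3)  txn=BusUpgr+Flush  M[L3]=36
step 22: P0: load  L0  ⟶  SOI  (L0)  txn=BusRd  M[L0]=90
step 23: P2: store L3 := 8  ⟶  IIM  (L3)  txn=BusRdX+Flush  M[L3]=48
step 24: P0: load  L2  ⟶  SOI  (L2)  txn=BusRd  M[L2]=60
step 25: P2: store L3 := 19  ⟶  IIM  (L3)  txn=∅  M[L3]=48
step 26: P1: load  L1  ⟶  OSI  (L1)  txn=BusRd  M[L1]=0

memory[L0] = 90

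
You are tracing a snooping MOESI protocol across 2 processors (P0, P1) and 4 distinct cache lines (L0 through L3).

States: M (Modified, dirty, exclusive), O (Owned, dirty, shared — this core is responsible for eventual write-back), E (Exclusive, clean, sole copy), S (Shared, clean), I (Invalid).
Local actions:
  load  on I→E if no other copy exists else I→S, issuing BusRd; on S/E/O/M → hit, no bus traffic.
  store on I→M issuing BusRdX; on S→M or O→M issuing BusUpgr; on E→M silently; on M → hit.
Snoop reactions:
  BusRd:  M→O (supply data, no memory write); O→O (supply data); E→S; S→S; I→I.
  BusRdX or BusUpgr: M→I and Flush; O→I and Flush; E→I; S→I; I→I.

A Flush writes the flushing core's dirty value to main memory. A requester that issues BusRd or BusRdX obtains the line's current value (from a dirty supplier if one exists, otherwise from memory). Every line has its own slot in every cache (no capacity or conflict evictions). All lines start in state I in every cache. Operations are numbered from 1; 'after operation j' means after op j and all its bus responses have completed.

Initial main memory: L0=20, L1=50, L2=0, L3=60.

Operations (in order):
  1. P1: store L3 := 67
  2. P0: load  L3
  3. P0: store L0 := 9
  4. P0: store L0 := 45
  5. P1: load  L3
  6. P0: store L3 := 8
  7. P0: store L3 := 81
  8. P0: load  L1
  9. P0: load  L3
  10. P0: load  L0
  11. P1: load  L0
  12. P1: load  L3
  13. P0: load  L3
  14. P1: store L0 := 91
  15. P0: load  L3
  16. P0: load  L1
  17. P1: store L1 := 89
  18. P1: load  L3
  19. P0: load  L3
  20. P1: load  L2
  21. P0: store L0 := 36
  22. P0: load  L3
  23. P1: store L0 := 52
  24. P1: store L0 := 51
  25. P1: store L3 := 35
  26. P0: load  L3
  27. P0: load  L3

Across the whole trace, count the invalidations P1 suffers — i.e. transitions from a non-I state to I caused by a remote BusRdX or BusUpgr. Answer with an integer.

invalidations = 2

  op1 P1: store L3 := 67 → I/M on L3; bus BusRdX; mem=60
  op2 P0: load  L3 → S/O on L3; bus BusRd; mem=60
  op3 P0: store L0 := 9 → M/I on L0; bus BusRdX; mem=20
  op4 P0: store L0 := 45 → M/I on L0; bus (none); mem=20
  op5 P1: load  L3 → S/O on L3; bus (none); mem=60
  op6 P0: store L3 := 8 → M/I on L3; bus BusUpgr Flush; mem=67
  op7 P0: store L3 := 81 → M/I on L3; bus (none); mem=67
  op8 P0: load  L1 → E/I on L1; bus BusRd; mem=50
  op9 P0: load  L3 → M/I on L3; bus (none); mem=67
  op10 P0: load  L0 → M/I on L0; bus (none); mem=20
  op11 P1: load  L0 → O/S on L0; bus BusRd; mem=20
  op12 P1: load  L3 → O/S on L3; bus BusRd; mem=67
  op13 P0: load  L3 → O/S on L3; bus (none); mem=67
  op14 P1: store L0 := 91 → I/M on L0; bus BusUpgr Flush; mem=45
  op15 P0: load  L3 → O/S on L3; bus (none); mem=67
  op16 P0: load  L1 → E/I on L1; bus (none); mem=50
  op17 P1: store L1 := 89 → I/M on L1; bus BusRdX; mem=50
  op18 P1: load  L3 → O/S on L3; bus (none); mem=67
  op19 P0: load  L3 → O/S on L3; bus (none); mem=67
  op20 P1: load  L2 → I/E on L2; bus BusRd; mem=0
  op21 P0: store L0 := 36 → M/I on L0; bus BusRdX Flush; mem=91
  op22 P0: load  L3 → O/S on L3; bus (none); mem=67
  op23 P1: store L0 := 52 → I/M on L0; bus BusRdX Flush; mem=36
  op24 P1: store L0 := 51 → I/M on L0; bus (none); mem=36
  op25 P1: store L3 := 35 → I/M on L3; bus BusUpgr Flush; mem=81
  op26 P0: load  L3 → S/O on L3; bus BusRd; mem=81
  op27 P0: load  L3 → S/O on L3; bus (none); mem=81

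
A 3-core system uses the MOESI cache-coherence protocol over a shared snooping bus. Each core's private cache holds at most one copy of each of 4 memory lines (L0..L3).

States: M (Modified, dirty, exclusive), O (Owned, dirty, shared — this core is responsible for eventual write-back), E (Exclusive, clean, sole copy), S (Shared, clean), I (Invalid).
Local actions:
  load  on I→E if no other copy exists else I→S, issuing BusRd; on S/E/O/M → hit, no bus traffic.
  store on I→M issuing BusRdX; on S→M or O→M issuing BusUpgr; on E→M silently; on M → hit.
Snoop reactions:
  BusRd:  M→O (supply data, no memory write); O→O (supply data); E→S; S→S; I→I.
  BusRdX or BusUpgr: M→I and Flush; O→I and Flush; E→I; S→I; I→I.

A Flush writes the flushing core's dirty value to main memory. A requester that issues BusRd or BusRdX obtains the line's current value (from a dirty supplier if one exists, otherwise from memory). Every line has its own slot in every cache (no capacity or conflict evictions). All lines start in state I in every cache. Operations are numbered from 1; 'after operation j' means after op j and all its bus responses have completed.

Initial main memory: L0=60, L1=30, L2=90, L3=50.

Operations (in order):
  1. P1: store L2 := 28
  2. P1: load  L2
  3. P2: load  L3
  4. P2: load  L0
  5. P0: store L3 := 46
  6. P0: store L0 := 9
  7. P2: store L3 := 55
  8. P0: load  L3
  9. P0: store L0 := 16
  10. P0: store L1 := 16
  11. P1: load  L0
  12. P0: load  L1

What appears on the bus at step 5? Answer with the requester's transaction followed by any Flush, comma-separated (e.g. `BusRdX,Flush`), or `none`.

bus = BusRdX

step 1: P1: store L2 := 28  ⟶  IMI  (L2)  txn=BusRdX  M[L2]=90
step 2: P1: load  L2  ⟶  IMI  (L2)  txn=∅  M[L2]=90
step 3: P2: load  L3  ⟶  IIE  (L3)  txn=BusRd  M[L3]=50
step 4: P2: load  L0  ⟶  IIE  (L0)  txn=BusRd  M[L0]=60
step 5: P0: store L3 := 46  ⟶  MII  (L3)  txn=BusRdX  M[L3]=50
step 6: P0: store L0 := 9  ⟶  MII  (L0)  txn=BusRdX  M[L0]=60
step 7: P2: store L3 := 55  ⟶  IIM  (L3)  txn=BusRdX+Flush  M[L3]=46
step 8: P0: load  L3  ⟶  SIO  (L3)  txn=BusRd  M[L3]=46
step 9: P0: store L0 := 16  ⟶  MII  (L0)  txn=∅  M[L0]=60
step 10: P0: store L1 := 16  ⟶  MII  (L1)  txn=BusRdX  M[L1]=30
step 11: P1: load  L0  ⟶  OSI  (L0)  txn=BusRd  M[L0]=60
step 12: P0: load  L1  ⟶  MII  (L1)  txn=∅  M[L1]=30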